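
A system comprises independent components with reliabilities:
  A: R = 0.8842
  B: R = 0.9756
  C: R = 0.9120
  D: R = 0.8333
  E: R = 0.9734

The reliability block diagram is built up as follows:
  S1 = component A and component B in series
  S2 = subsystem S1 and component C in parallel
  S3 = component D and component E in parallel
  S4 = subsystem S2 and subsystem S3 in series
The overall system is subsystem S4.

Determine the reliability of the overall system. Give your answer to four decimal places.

0.9835

Series (A and B): 0.884200 × 0.975600 = 0.862626
Parallel ([0.862626] and C): 1 − (1 − 0.862626)(1 − 0.912000) = 0.987911
Parallel (D and E): 1 − (1 − 0.833300)(1 − 0.973400) = 0.995566
Series ([0.987911] and [0.995566]): 0.987911 × 0.995566 = 0.9835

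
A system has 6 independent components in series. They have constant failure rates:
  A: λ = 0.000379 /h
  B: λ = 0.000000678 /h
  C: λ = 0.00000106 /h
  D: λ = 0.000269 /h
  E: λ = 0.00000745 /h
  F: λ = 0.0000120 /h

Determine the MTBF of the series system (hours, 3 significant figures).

1490

Series of exponential components: λ_sys = Σ λ_i
λ_sys = 0.000379 + 0.000000678 + 0.00000106 + 0.000269 + 0.00000745 + 0.0000120 = 6.6919e-04 /h
MTBF = 1 / λ_sys = 1490 h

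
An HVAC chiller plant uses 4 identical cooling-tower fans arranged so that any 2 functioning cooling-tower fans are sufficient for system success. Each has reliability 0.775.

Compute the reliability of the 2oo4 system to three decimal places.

0.962

R = Σ_{i=2}^{4} C(4,i) p^i (1−p)^{4−i} with p = 0.775
C(4,2)·0.775^2·0.225^2 = 0.18244
C(4,3)·0.775^3·0.225^1 = 0.41894
C(4,4)·0.775^4·0.225^0 = 0.36075
Sum = 0.962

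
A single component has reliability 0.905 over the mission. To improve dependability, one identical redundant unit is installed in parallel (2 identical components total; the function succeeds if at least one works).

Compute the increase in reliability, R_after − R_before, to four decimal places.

R_before = 0.905
R_after = 1 − (1 − 0.905)^2 = 0.9910
ΔR = 0.9910 − 0.905 = 0.0860

0.0860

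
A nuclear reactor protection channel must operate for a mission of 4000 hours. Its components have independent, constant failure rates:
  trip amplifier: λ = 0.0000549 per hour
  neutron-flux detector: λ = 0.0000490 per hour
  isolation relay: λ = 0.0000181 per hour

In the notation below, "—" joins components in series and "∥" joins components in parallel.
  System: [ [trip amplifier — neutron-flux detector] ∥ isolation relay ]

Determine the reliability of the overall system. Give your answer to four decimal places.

R(trip amplifier) = exp(−0.0000549 × 4000) = 0.802840
R(neutron-flux detector) = exp(−0.0000490 × 4000) = 0.822012
R(isolation relay) = exp(−0.0000181 × 4000) = 0.930159
Series (trip amplifier and neutron-flux detector): 0.802840 × 0.822012 = 0.659944
Parallel ([0.659944] and isolation relay): 1 − (1 − 0.659944)(1 − 0.930159) = 0.9763

0.9763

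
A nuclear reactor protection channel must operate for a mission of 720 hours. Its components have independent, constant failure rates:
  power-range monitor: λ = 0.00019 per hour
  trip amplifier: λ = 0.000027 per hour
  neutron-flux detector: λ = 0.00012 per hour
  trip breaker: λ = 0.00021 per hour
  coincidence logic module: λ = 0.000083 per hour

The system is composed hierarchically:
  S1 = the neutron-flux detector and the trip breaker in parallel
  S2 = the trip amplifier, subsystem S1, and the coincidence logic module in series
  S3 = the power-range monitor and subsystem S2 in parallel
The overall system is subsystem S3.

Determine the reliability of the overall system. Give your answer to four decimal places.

0.9889

R(power-range monitor) = exp(−0.00019 × 720) = 0.872145
R(trip amplifier) = exp(−0.000027 × 720) = 0.980748
R(neutron-flux detector) = exp(−0.00012 × 720) = 0.917227
R(trip breaker) = exp(−0.00021 × 720) = 0.859676
R(coincidence logic module) = exp(−0.000083 × 720) = 0.941991
Parallel (neutron-flux detector and trip breaker): 1 − (1 − 0.917227)(1 − 0.859676) = 0.988385
Series (trip amplifier, [0.988385], and coincidence logic module): 0.980748 × 0.988385 × 0.941991 = 0.913125
Parallel (power-range monitor and [0.913125]): 1 − (1 − 0.872145)(1 − 0.913125) = 0.9889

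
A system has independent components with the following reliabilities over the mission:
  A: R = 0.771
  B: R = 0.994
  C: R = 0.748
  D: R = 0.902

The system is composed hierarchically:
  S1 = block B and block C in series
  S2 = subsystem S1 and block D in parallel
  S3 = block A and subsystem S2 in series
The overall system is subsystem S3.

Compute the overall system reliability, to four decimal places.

0.7516

Series (B and C): 0.994000 × 0.748000 = 0.743512
Parallel ([0.743512] and D): 1 − (1 − 0.743512)(1 − 0.902000) = 0.974864
Series (A and [0.974864]): 0.771000 × 0.974864 = 0.7516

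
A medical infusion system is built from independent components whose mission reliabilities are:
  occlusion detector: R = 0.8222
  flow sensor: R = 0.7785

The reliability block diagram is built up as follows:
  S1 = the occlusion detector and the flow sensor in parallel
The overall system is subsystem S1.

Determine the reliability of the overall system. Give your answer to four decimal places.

Parallel (occlusion detector and flow sensor): 1 − (1 − 0.822200)(1 − 0.778500) = 0.9606

0.9606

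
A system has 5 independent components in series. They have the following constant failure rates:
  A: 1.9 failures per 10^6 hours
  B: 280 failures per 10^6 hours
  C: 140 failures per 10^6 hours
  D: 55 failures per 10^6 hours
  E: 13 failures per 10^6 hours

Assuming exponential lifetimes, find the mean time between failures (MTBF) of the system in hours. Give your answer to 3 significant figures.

2040

Series of exponential components: λ_sys = Σ λ_i
λ_sys = 0.0000019 + 0.00028 + 0.00014 + 0.000055 + 0.000013 = 4.8990e-04 /h
MTBF = 1 / λ_sys = 2040 h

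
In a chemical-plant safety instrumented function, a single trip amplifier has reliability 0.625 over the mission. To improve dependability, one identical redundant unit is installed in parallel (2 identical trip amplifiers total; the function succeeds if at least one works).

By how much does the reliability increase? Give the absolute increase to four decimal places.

R_before = 0.625
R_after = 1 − (1 − 0.625)^2 = 0.8594
ΔR = 0.8594 − 0.625 = 0.2344

0.2344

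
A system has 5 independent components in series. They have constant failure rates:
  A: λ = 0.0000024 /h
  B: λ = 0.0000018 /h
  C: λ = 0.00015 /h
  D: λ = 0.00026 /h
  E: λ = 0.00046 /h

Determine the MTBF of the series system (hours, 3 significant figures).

Series of exponential components: λ_sys = Σ λ_i
λ_sys = 0.0000024 + 0.0000018 + 0.00015 + 0.00026 + 0.00046 = 8.7420e-04 /h
MTBF = 1 / λ_sys = 1140 h

1140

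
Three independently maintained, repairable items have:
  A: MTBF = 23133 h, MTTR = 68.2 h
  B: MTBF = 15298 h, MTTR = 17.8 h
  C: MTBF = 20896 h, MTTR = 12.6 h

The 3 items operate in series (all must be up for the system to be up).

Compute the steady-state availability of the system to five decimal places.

A(A) = MTBF/(MTBF+MTTR) = 23133/(23133+68.2) = 0.997060
A(B) = MTBF/(MTBF+MTTR) = 15298/(15298+17.8) = 0.998838
A(C) = MTBF/(MTBF+MTTR) = 20896/(20896+12.6) = 0.999397
Series availability: 0.997060 × 0.998838 × 0.999397 = 0.99530

0.99530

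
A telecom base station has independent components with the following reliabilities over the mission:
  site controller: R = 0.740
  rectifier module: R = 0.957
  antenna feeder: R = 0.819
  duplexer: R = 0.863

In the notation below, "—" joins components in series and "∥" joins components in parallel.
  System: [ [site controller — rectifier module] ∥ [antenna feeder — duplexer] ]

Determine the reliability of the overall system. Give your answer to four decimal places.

0.9144

Series (site controller and rectifier module): 0.740000 × 0.957000 = 0.708180
Series (antenna feeder and duplexer): 0.819000 × 0.863000 = 0.706797
Parallel ([0.708180] and [0.706797]): 1 − (1 − 0.708180)(1 − 0.706797) = 0.9144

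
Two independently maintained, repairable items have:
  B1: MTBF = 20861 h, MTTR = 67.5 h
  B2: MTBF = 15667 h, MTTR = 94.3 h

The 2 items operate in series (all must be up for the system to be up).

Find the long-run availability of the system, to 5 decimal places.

A(B1) = MTBF/(MTBF+MTTR) = 20861/(20861+67.5) = 0.996775
A(B2) = MTBF/(MTBF+MTTR) = 15667/(15667+94.3) = 0.994017
Series availability: 0.996775 × 0.994017 = 0.99081

0.99081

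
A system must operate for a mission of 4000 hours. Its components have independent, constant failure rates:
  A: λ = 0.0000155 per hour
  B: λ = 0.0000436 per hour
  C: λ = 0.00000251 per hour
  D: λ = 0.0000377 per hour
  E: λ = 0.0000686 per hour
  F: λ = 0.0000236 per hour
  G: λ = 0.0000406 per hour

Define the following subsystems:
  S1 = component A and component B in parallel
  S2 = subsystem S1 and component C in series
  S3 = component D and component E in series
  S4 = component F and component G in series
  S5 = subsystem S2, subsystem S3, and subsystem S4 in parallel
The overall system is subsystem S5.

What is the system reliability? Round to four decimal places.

0.9985

R(A) = exp(−0.0000155 × 4000) = 0.939883
R(B) = exp(−0.0000436 × 4000) = 0.839961
R(C) = exp(−0.00000251 × 4000) = 0.990010
R(D) = exp(−0.0000377 × 4000) = 0.860020
R(E) = exp(−0.0000686 × 4000) = 0.760028
R(F) = exp(−0.0000236 × 4000) = 0.909919
R(G) = exp(−0.0000406 × 4000) = 0.850101
Parallel (A and B): 1 − (1 − 0.939883)(1 − 0.839961) = 0.990379
Series ([0.990379] and C): 0.990379 × 0.990010 = 0.980485
Series (D and E): 0.860020 × 0.760028 = 0.653639
Series (F and G): 0.909919 × 0.850101 = 0.773523
Parallel ([0.980485], [0.653639], and [0.773523]): 1 − (1 − 0.980485)(1 − 0.653639)(1 − 0.773523) = 0.9985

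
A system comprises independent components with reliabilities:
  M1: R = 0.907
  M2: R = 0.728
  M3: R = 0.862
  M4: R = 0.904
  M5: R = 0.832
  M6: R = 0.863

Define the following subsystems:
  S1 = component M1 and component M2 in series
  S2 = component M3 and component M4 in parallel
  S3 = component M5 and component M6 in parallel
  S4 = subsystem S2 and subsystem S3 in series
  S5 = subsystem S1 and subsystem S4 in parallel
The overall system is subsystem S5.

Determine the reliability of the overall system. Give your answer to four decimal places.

0.9878

Series (M1 and M2): 0.907000 × 0.728000 = 0.660296
Parallel (M3 and M4): 1 − (1 − 0.862000)(1 − 0.904000) = 0.986752
Parallel (M5 and M6): 1 − (1 − 0.832000)(1 − 0.863000) = 0.976984
Series ([0.986752] and [0.976984]): 0.986752 × 0.976984 = 0.964041
Parallel ([0.660296] and [0.964041]): 1 − (1 − 0.660296)(1 − 0.964041) = 0.9878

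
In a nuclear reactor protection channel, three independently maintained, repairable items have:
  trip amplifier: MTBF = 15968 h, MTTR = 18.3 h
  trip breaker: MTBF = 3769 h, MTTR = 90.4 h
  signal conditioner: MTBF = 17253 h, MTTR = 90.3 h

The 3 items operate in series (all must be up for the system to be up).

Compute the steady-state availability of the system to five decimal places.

0.97038

A(trip amplifier) = MTBF/(MTBF+MTTR) = 15968/(15968+18.3) = 0.998855
A(trip breaker) = MTBF/(MTBF+MTTR) = 3769/(3769+90.4) = 0.976577
A(signal conditioner) = MTBF/(MTBF+MTTR) = 17253/(17253+90.3) = 0.994793
Series availability: 0.998855 × 0.976577 × 0.994793 = 0.97038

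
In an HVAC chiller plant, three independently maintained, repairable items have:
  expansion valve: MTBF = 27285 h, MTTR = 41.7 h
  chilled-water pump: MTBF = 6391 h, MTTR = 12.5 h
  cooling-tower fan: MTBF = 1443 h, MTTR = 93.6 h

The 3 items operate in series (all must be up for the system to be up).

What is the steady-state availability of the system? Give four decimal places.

A(expansion valve) = MTBF/(MTBF+MTTR) = 27285/(27285+41.7) = 0.998474
A(chilled-water pump) = MTBF/(MTBF+MTTR) = 6391/(6391+12.5) = 0.998048
A(cooling-tower fan) = MTBF/(MTBF+MTTR) = 1443/(1443+93.6) = 0.939086
Series availability: 0.998474 × 0.998048 × 0.939086 = 0.9358

0.9358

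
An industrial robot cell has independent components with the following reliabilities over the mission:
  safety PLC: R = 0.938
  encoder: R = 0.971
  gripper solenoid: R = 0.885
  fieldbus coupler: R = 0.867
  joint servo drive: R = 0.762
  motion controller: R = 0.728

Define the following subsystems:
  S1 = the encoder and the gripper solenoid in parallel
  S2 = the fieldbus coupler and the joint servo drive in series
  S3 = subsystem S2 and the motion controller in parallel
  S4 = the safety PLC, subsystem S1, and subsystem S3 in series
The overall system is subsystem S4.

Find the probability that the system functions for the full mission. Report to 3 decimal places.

0.849

Parallel (encoder and gripper solenoid): 1 − (1 − 0.97100)(1 − 0.88500) = 0.99667
Series (fieldbus coupler and joint servo drive): 0.86700 × 0.76200 = 0.66065
Parallel ([0.66065] and motion controller): 1 − (1 − 0.66065)(1 − 0.72800) = 0.90770
Series (safety PLC, [0.99667], and [0.90770]): 0.93800 × 0.99667 × 0.90770 = 0.849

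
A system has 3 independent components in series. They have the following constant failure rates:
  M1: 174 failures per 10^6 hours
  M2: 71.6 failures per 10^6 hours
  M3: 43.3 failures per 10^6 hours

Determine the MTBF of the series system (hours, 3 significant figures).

Series of exponential components: λ_sys = Σ λ_i
λ_sys = 0.000174 + 0.0000716 + 0.0000433 = 2.8890e-04 /h
MTBF = 1 / λ_sys = 3460 h

3460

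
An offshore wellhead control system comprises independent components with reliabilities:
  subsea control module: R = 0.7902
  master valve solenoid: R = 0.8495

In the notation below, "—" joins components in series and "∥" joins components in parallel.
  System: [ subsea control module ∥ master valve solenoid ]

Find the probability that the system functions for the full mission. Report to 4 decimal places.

0.9684

Parallel (subsea control module and master valve solenoid): 1 − (1 − 0.790200)(1 − 0.849500) = 0.9684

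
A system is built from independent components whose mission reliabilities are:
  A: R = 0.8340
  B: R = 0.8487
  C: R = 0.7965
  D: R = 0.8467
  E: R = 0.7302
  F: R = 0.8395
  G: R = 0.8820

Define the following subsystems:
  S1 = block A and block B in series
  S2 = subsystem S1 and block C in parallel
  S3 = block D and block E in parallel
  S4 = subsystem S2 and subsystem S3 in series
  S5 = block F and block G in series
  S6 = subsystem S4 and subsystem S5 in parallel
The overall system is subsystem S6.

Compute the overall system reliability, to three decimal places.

Series (A and B): 0.83400 × 0.84870 = 0.70782
Parallel ([0.70782] and C): 1 − (1 − 0.70782)(1 − 0.79650) = 0.94054
Parallel (D and E): 1 − (1 − 0.84670)(1 − 0.73020) = 0.95864
Series ([0.94054] and [0.95864]): 0.94054 × 0.95864 = 0.90164
Series (F and G): 0.83950 × 0.88200 = 0.74044
Parallel ([0.90164] and [0.74044]): 1 − (1 − 0.90164)(1 − 0.74044) = 0.974

0.974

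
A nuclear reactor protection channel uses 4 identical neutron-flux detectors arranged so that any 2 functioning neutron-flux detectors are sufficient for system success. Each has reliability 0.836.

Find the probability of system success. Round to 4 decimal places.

R = Σ_{i=2}^{4} C(4,i) p^i (1−p)^{4−i} with p = 0.836
C(4,2)·0.836^2·0.164^2 = 0.112785
C(4,3)·0.836^3·0.164^1 = 0.383286
C(4,4)·0.836^4·0.164^0 = 0.488456
Sum = 0.9845

0.9845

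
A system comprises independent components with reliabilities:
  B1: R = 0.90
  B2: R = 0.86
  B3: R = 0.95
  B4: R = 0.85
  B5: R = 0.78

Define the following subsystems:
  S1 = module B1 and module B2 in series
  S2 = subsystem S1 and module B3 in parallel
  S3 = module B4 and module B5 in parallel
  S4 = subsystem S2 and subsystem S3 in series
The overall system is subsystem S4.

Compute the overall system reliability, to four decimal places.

0.9561

Series (B1 and B2): 0.900000 × 0.860000 = 0.774000
Parallel ([0.774000] and B3): 1 − (1 − 0.774000)(1 − 0.950000) = 0.988700
Parallel (B4 and B5): 1 − (1 − 0.850000)(1 − 0.780000) = 0.967000
Series ([0.988700] and [0.967000]): 0.988700 × 0.967000 = 0.9561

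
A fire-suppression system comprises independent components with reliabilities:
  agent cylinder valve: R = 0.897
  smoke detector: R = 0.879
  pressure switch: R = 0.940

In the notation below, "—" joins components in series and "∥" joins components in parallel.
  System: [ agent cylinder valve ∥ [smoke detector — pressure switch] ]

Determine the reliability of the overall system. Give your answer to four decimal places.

Series (smoke detector and pressure switch): 0.879000 × 0.940000 = 0.826260
Parallel (agent cylinder valve and [0.826260]): 1 − (1 − 0.897000)(1 − 0.826260) = 0.9821

0.9821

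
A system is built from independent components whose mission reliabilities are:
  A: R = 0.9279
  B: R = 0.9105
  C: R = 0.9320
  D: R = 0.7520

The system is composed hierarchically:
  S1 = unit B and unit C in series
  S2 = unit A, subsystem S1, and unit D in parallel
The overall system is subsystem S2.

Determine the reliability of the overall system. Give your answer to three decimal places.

0.997

Series (B and C): 0.91050 × 0.93200 = 0.84859
Parallel (A, [0.84859], and D): 1 − (1 − 0.92790)(1 − 0.84859)(1 − 0.75200) = 0.997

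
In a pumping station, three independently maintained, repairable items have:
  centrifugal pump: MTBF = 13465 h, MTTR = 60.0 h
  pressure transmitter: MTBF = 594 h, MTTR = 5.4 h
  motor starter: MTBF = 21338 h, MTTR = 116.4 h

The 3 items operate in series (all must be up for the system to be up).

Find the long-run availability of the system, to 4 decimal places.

0.9812

A(centrifugal pump) = MTBF/(MTBF+MTTR) = 13465/(13465+60.0) = 0.995564
A(pressure transmitter) = MTBF/(MTBF+MTTR) = 594/(594+5.4) = 0.990991
A(motor starter) = MTBF/(MTBF+MTTR) = 21338/(21338+116.4) = 0.994575
Series availability: 0.995564 × 0.990991 × 0.994575 = 0.9812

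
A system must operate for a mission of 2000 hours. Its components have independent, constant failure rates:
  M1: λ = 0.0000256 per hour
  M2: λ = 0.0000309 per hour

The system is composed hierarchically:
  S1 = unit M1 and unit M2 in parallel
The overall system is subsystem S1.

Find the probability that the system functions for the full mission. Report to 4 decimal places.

R(M1) = exp(−0.0000256 × 2000) = 0.950089
R(M2) = exp(−0.0000309 × 2000) = 0.940071
Parallel (M1 and M2): 1 − (1 − 0.950089)(1 − 0.940071) = 0.9970

0.9970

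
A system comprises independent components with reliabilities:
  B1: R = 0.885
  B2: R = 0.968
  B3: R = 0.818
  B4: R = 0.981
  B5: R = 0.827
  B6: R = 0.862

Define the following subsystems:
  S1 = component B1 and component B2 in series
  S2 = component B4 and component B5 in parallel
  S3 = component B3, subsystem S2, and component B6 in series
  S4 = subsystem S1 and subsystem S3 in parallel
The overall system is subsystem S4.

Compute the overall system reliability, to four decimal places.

0.9574

Series (B1 and B2): 0.885000 × 0.968000 = 0.856680
Parallel (B4 and B5): 1 − (1 − 0.981000)(1 − 0.827000) = 0.996713
Series (B3, [0.996713], and B6): 0.818000 × 0.996713 × 0.862000 = 0.702798
Parallel ([0.856680] and [0.702798]): 1 − (1 − 0.856680)(1 − 0.702798) = 0.9574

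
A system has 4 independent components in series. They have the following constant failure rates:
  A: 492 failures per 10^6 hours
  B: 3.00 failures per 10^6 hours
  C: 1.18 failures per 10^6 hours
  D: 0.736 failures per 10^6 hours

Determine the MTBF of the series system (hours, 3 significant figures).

2010

Series of exponential components: λ_sys = Σ λ_i
λ_sys = 0.000492 + 0.00000300 + 0.00000118 + 0.000000736 = 4.9692e-04 /h
MTBF = 1 / λ_sys = 2010 h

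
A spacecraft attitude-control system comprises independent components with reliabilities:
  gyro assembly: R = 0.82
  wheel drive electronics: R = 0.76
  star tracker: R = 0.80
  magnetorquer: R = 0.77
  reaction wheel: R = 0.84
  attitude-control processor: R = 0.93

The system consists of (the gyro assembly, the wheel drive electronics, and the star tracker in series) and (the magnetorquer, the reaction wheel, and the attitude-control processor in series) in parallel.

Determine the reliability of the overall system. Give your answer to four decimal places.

0.8002

Series (gyro assembly, wheel drive electronics, and star tracker): 0.820000 × 0.760000 × 0.800000 = 0.498560
Series (magnetorquer, reaction wheel, and attitude-control processor): 0.770000 × 0.840000 × 0.930000 = 0.601524
Parallel ([0.498560] and [0.601524]): 1 − (1 − 0.498560)(1 − 0.601524) = 0.8002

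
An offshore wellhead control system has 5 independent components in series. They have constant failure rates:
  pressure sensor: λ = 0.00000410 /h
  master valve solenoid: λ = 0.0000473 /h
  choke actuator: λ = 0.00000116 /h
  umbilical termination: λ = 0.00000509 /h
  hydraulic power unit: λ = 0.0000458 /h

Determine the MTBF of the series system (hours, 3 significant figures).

9670

Series of exponential components: λ_sys = Σ λ_i
λ_sys = 0.00000410 + 0.0000473 + 0.00000116 + 0.00000509 + 0.0000458 = 1.0345e-04 /h
MTBF = 1 / λ_sys = 9670 h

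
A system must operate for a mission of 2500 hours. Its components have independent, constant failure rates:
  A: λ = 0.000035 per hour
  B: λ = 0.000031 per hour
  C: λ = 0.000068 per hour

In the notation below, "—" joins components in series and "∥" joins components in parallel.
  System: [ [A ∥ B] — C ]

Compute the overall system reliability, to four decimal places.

0.8384

R(A) = exp(−0.000035 × 2500) = 0.916219
R(B) = exp(−0.000031 × 2500) = 0.925427
R(C) = exp(−0.000068 × 2500) = 0.843665
Parallel (A and B): 1 − (1 − 0.916219)(1 − 0.925427) = 0.993752
Series ([0.993752] and C): 0.993752 × 0.843665 = 0.8384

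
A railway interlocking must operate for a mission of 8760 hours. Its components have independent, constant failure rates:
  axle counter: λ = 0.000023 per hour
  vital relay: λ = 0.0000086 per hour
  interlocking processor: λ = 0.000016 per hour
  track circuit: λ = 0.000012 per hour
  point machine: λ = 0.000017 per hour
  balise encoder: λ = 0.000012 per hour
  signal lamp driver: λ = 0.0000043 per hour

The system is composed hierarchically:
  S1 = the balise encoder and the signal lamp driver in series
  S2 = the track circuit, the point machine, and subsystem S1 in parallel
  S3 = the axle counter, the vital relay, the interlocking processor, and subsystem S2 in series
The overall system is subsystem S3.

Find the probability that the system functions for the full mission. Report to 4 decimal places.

0.6578

R(axle counter) = exp(−0.000023 × 8760) = 0.817520
R(vital relay) = exp(−0.0000086 × 8760) = 0.927432
R(interlocking processor) = exp(−0.000016 × 8760) = 0.869219
R(track circuit) = exp(−0.000012 × 8760) = 0.900216
R(point machine) = exp(−0.000017 × 8760) = 0.861638
R(balise encoder) = exp(−0.000012 × 8760) = 0.900216
R(signal lamp driver) = exp(−0.0000043 × 8760) = 0.963033
Series (balise encoder and signal lamp driver): 0.900216 × 0.963033 = 0.866938
Parallel (track circuit, point machine, and [0.866938]): 1 − (1 − 0.900216)(1 − 0.861638)(1 − 0.866938) = 0.998163
Series (axle counter, vital relay, interlocking processor, and [0.998163]): 0.817520 × 0.927432 × 0.869219 × 0.998163 = 0.6578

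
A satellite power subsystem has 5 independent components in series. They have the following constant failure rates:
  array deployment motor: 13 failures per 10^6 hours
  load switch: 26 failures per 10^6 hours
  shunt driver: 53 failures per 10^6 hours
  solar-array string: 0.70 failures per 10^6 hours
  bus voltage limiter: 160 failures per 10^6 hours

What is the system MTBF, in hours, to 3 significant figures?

Series of exponential components: λ_sys = Σ λ_i
λ_sys = 0.000013 + 0.000026 + 0.000053 + 0.00000070 + 0.00016 = 2.5270e-04 /h
MTBF = 1 / λ_sys = 3960 h

3960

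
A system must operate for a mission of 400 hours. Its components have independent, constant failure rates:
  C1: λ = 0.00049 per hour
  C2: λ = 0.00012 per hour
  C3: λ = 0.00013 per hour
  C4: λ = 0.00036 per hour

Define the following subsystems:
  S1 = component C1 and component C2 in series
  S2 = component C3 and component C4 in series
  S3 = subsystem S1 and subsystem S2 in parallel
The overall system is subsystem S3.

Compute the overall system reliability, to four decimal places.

R(C1) = exp(−0.00049 × 400) = 0.822012
R(C2) = exp(−0.00012 × 400) = 0.953134
R(C3) = exp(−0.00013 × 400) = 0.949329
R(C4) = exp(−0.00036 × 400) = 0.865888
Series (C1 and C2): 0.822012 × 0.953134 = 0.783488
Series (C3 and C4): 0.949329 × 0.865888 = 0.822013
Parallel ([0.783488] and [0.822013]): 1 − (1 − 0.783488)(1 − 0.822013) = 0.9615

0.9615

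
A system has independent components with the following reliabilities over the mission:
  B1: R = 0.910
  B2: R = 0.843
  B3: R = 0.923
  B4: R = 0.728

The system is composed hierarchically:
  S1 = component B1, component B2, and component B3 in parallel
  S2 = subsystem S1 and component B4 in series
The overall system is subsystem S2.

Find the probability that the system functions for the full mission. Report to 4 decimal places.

0.7272

Parallel (B1, B2, and B3): 1 − (1 − 0.910000)(1 − 0.843000)(1 − 0.923000) = 0.998912
Series ([0.998912] and B4): 0.998912 × 0.728000 = 0.7272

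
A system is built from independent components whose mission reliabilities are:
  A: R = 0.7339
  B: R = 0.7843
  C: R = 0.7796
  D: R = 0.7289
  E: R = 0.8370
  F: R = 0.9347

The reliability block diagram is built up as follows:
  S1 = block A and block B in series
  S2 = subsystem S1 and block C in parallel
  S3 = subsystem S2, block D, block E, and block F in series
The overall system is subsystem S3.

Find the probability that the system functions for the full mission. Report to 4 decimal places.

0.5169

Series (A and B): 0.733900 × 0.784300 = 0.575598
Parallel ([0.575598] and C): 1 − (1 − 0.575598)(1 − 0.779600) = 0.906462
Series ([0.906462], D, E, and F): 0.906462 × 0.728900 × 0.837000 × 0.934700 = 0.5169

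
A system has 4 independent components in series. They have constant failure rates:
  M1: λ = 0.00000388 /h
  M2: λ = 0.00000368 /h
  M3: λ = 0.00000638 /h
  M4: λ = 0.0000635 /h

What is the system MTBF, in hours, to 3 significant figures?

Series of exponential components: λ_sys = Σ λ_i
λ_sys = 0.00000388 + 0.00000368 + 0.00000638 + 0.0000635 = 7.7440e-05 /h
MTBF = 1 / λ_sys = 12900 h

12900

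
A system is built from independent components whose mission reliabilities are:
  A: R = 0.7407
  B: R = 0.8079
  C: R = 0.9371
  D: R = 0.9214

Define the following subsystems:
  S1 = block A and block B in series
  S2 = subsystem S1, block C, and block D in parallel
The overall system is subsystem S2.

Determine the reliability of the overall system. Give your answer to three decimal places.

Series (A and B): 0.74070 × 0.80790 = 0.59841
Parallel ([0.59841], C, and D): 1 − (1 − 0.59841)(1 − 0.93710)(1 − 0.92140) = 0.998

0.998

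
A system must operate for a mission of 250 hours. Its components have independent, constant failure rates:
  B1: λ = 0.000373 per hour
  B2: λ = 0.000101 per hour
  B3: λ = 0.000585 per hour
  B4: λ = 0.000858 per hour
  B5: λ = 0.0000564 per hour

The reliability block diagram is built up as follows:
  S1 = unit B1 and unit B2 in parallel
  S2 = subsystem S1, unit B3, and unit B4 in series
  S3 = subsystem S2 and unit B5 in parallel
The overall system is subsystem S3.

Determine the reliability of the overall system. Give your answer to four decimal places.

R(B1) = exp(−0.000373 × 250) = 0.910966
R(B2) = exp(−0.000101 × 250) = 0.975066
R(B3) = exp(−0.000585 × 250) = 0.863942
R(B4) = exp(−0.000858 × 250) = 0.806945
R(B5) = exp(−0.0000564 × 250) = 0.985999
Parallel (B1 and B2): 1 − (1 − 0.910966)(1 − 0.975066) = 0.997780
Series ([0.997780], B3, and B4): 0.997780 × 0.863942 × 0.806945 = 0.695606
Parallel ([0.695606] and B5): 1 − (1 − 0.695606)(1 − 0.985999) = 0.9957

0.9957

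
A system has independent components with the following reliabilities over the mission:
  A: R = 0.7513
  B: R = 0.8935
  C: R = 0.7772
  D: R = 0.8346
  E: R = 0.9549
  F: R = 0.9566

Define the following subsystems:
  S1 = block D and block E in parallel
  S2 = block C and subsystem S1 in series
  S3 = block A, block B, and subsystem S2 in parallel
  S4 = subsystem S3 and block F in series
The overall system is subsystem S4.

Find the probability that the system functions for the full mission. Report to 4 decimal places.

Parallel (D and E): 1 − (1 − 0.834600)(1 − 0.954900) = 0.992540
Series (C and [0.992540]): 0.777200 × 0.992540 = 0.771402
Parallel (A, B, and [0.771402]): 1 − (1 − 0.751300)(1 − 0.893500)(1 − 0.771402) = 0.993945
Series ([0.993945] and F): 0.993945 × 0.956600 = 0.9508

0.9508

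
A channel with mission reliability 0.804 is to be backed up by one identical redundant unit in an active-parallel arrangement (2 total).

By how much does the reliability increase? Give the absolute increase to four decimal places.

0.1576

R_before = 0.804
R_after = 1 − (1 − 0.804)^2 = 0.9616
ΔR = 0.9616 − 0.804 = 0.1576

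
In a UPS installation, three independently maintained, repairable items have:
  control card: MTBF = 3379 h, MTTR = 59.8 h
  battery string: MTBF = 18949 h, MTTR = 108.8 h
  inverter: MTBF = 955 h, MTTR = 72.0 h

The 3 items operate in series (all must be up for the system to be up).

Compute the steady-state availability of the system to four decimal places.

0.9085

A(control card) = MTBF/(MTBF+MTTR) = 3379/(3379+59.8) = 0.982610
A(battery string) = MTBF/(MTBF+MTTR) = 18949/(18949+108.8) = 0.994291
A(inverter) = MTBF/(MTBF+MTTR) = 955/(955+72.0) = 0.929893
Series availability: 0.982610 × 0.994291 × 0.929893 = 0.9085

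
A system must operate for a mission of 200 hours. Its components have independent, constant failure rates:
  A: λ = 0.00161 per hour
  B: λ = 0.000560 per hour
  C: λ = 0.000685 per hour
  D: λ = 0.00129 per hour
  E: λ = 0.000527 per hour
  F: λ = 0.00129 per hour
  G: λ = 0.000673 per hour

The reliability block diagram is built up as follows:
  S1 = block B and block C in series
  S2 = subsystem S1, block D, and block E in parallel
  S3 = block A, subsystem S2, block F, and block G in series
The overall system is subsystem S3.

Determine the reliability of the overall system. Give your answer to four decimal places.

R(A) = exp(−0.00161 × 200) = 0.724698
R(B) = exp(−0.000560 × 200) = 0.894044
R(C) = exp(−0.000685 × 200) = 0.871970
R(D) = exp(−0.00129 × 200) = 0.772595
R(E) = exp(−0.000527 × 200) = 0.899964
R(F) = exp(−0.00129 × 200) = 0.772595
R(G) = exp(−0.000673 × 200) = 0.874065
Series (B and C): 0.894044 × 0.871970 = 0.779580
Parallel ([0.779580], D, and E): 1 − (1 − 0.779580)(1 − 0.772595)(1 − 0.899964) = 0.994986
Series (A, [0.994986], F, and G): 0.724698 × 0.994986 × 0.772595 × 0.874065 = 0.4869

0.4869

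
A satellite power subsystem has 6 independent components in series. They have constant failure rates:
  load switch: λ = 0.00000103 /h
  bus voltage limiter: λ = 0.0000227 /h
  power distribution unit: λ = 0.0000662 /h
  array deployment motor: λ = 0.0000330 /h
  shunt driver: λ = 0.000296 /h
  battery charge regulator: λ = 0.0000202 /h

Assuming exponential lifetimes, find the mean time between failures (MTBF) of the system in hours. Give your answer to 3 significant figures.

Series of exponential components: λ_sys = Σ λ_i
λ_sys = 0.00000103 + 0.0000227 + 0.0000662 + 0.0000330 + 0.000296 + 0.0000202 = 4.3913e-04 /h
MTBF = 1 / λ_sys = 2280 h

2280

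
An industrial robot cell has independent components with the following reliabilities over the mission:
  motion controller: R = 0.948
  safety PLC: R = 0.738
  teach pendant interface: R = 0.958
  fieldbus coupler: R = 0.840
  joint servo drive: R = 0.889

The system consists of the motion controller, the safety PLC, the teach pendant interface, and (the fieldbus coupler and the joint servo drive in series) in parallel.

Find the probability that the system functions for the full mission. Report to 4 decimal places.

0.9999

Series (fieldbus coupler and joint servo drive): 0.840000 × 0.889000 = 0.746760
Parallel (motion controller, safety PLC, teach pendant interface, and [0.746760]): 1 − (1 − 0.948000)(1 − 0.738000)(1 − 0.958000)(1 − 0.746760) = 0.9999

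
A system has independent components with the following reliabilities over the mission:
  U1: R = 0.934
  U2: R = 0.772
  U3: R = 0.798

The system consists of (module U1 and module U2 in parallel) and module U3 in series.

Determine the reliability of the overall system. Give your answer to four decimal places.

0.7860

Parallel (U1 and U2): 1 − (1 − 0.934000)(1 − 0.772000) = 0.984952
Series ([0.984952] and U3): 0.984952 × 0.798000 = 0.7860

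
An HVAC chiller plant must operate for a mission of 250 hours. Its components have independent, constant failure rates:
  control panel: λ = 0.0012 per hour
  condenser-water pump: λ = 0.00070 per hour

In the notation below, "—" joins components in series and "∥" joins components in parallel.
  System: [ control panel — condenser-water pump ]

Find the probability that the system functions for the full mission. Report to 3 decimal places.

0.622

R(control panel) = exp(−0.0012 × 250) = 0.74082
R(condenser-water pump) = exp(−0.00070 × 250) = 0.83946
Series (control panel and condenser-water pump): 0.74082 × 0.83946 = 0.622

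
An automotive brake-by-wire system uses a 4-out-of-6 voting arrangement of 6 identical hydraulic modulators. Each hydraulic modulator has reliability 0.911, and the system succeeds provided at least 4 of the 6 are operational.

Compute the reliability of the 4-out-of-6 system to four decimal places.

0.9885

R = Σ_{i=4}^{6} C(6,i) p^i (1−p)^{6−i} with p = 0.911
C(6,4)·0.911^4·0.089^2 = 0.081836
C(6,5)·0.911^5·0.089^1 = 0.335068
C(6,6)·0.911^6·0.089^0 = 0.571624
Sum = 0.9885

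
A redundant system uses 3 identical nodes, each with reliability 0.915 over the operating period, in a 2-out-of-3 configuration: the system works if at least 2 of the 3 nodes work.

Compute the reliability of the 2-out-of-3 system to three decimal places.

0.980

R = Σ_{i=2}^{3} C(3,i) p^i (1−p)^{3−i} with p = 0.915
C(3,2)·0.915^2·0.085^1 = 0.21349
C(3,3)·0.915^3·0.085^0 = 0.76606
Sum = 0.980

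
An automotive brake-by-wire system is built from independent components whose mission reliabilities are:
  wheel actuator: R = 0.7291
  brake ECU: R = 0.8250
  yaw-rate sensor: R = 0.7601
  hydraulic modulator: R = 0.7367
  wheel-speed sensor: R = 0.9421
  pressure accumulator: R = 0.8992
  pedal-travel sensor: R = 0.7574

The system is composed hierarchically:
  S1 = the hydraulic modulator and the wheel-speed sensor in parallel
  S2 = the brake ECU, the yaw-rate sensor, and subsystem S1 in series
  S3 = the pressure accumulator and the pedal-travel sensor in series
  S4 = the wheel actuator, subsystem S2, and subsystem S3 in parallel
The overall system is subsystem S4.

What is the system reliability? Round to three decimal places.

Parallel (hydraulic modulator and wheel-speed sensor): 1 − (1 − 0.73670)(1 − 0.94210) = 0.98475
Series (brake ECU, yaw-rate sensor, and [0.98475]): 0.82500 × 0.76010 × 0.98475 = 0.61752
Series (pressure accumulator and pedal-travel sensor): 0.89920 × 0.75740 = 0.68105
Parallel (wheel actuator, [0.61752], and [0.68105]): 1 − (1 − 0.72910)(1 − 0.61752)(1 − 0.68105) = 0.967

0.967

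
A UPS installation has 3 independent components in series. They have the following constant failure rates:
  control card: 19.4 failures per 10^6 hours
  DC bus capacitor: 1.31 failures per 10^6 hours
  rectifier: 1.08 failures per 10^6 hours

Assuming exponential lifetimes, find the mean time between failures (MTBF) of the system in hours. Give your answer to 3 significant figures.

Series of exponential components: λ_sys = Σ λ_i
λ_sys = 0.0000194 + 0.00000131 + 0.00000108 = 2.1790e-05 /h
MTBF = 1 / λ_sys = 45900 h

45900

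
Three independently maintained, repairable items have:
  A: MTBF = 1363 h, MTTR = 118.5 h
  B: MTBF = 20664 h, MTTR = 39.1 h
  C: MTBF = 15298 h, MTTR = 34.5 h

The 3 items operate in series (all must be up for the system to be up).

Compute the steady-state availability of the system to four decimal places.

0.9162

A(A) = MTBF/(MTBF+MTTR) = 1363/(1363+118.5) = 0.920013
A(B) = MTBF/(MTBF+MTTR) = 20664/(20664+39.1) = 0.998111
A(C) = MTBF/(MTBF+MTTR) = 15298/(15298+34.5) = 0.997750
Series availability: 0.920013 × 0.998111 × 0.997750 = 0.9162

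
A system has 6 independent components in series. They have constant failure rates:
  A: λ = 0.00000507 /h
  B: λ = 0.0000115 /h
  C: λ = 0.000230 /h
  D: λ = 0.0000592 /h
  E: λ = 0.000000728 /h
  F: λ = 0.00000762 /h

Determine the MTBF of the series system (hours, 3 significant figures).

Series of exponential components: λ_sys = Σ λ_i
λ_sys = 0.00000507 + 0.0000115 + 0.000230 + 0.0000592 + 0.000000728 + 0.00000762 = 3.1412e-04 /h
MTBF = 1 / λ_sys = 3180 h

3180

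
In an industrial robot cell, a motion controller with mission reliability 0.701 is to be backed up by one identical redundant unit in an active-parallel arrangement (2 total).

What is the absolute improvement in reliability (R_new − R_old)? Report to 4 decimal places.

R_before = 0.701
R_after = 1 − (1 − 0.701)^2 = 0.9106
ΔR = 0.9106 − 0.701 = 0.2096

0.2096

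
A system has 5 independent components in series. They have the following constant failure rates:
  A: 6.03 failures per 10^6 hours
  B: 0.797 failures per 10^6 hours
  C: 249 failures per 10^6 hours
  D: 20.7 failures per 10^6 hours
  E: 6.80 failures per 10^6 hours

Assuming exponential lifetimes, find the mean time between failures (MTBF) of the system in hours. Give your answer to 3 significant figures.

Series of exponential components: λ_sys = Σ λ_i
λ_sys = 0.00000603 + 0.000000797 + 0.000249 + 0.0000207 + 0.00000680 = 2.8333e-04 /h
MTBF = 1 / λ_sys = 3530 h

3530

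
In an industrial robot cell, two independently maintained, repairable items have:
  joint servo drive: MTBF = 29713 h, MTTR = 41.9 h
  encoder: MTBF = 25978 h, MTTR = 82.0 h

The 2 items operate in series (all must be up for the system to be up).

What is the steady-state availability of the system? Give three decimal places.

0.995

A(joint servo drive) = MTBF/(MTBF+MTTR) = 29713/(29713+41.9) = 0.998592
A(encoder) = MTBF/(MTBF+MTTR) = 25978/(25978+82.0) = 0.996853
Series availability: 0.998592 × 0.996853 = 0.995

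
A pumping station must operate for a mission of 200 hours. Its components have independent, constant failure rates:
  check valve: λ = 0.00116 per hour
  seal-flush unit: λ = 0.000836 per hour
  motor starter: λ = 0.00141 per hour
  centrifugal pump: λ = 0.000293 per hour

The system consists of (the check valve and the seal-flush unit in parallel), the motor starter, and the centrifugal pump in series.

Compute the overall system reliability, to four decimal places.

R(check valve) = exp(−0.00116 × 200) = 0.792946
R(seal-flush unit) = exp(−0.000836 × 200) = 0.846030
R(motor starter) = exp(−0.00141 × 200) = 0.754274
R(centrifugal pump) = exp(−0.000293 × 200) = 0.943084
Parallel (check valve and seal-flush unit): 1 − (1 − 0.792946)(1 − 0.846030) = 0.968120
Series ([0.968120], motor starter, and centrifugal pump): 0.968120 × 0.754274 × 0.943084 = 0.6887

0.6887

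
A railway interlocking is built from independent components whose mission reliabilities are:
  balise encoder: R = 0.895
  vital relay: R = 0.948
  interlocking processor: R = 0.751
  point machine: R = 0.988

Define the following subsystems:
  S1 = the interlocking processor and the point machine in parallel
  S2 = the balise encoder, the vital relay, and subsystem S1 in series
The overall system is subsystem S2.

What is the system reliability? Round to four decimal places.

0.8459

Parallel (interlocking processor and point machine): 1 − (1 − 0.751000)(1 − 0.988000) = 0.997012
Series (balise encoder, vital relay, and [0.997012]): 0.895000 × 0.948000 × 0.997012 = 0.8459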